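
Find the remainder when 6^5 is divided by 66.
Use repeated squaring. Binary(5) = 101. Walk through the bits of the exponent 5 left-to-right: at each bit after the leading one, square the running value, then multiply by 6 if the bit is 1 (always reducing mod 66):
  bit 1 = 1 (leading): start with 6.
  bit 2 = 0: square 6^2 = 36 (mod 66).
  bit 3 = 1: square 36^2 = 1296 ≡ 42; bit is 1, so multiply 42·6 = 252 ≡ 54 (mod 66).
Final value: 6^5 ≡ 54 (mod 66).

Final answer: 54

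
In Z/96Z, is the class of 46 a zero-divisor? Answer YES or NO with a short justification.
YES

gcd(46, 96) = 2 > 1, so 46 is not a unit in Z/96Z. In Z/nZ every nonzero non-unit is a zero-divisor: explicitly, take b = 96/gcd = 48 ≠ 0 (mod 96); then 46·48 = 2208 = 23·96, i.e. 46·48 ≡ 0 (mod 96). So 46 is a zero-divisor.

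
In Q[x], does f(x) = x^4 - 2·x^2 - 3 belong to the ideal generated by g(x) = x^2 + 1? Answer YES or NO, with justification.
In Q[x] the ideal (g) consists of all multiples of g, so f ∈ (g) iff g | f, i.e. iff the remainder of f on division by g is 0. Divide f by g (g is monic, so eliminate the leading term of the running remainder at each step):
  leading term x^4: subtract (x^2)·g(x) = x^4 + x^2, leaving -3·x^2 - 3
  leading term -3·x^2: subtract (-3)·g(x) = -3·x^2 - 3, leaving 0
The remainder is 0, so f(x) = g(x) · h(x) with h(x) = x^2 - 3. Hence g | f, i.e. f ∈ (g).

Final answer: YES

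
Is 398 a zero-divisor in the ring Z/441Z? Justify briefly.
NO

gcd(398, 441) = 1, so 398 is a unit in Z/441Z (it has a multiplicative inverse). A unit cannot be a zero-divisor: if 398·b ≡ 0 then multiplying both sides by 398^(−1) gives b ≡ 0. So 398 is not a zero-divisor.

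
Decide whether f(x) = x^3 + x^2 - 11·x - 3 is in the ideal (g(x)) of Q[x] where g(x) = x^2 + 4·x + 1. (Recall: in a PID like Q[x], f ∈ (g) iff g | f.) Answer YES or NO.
YES

In Q[x] the ideal (g) consists of all multiples of g, so f ∈ (g) iff g | f, i.e. iff the remainder of f on division by g is 0. Divide f by g (g is monic, so eliminate the leading term of the running remainder at each step):
  leading term x^3: subtract (x)·g(x) = x^3 + 4·x^2 + x, leaving -3·x^2 - 12·x - 3
  leading term -3·x^2: subtract (-3)·g(x) = -3·x^2 - 12·x - 3, leaving 0
The remainder is 0, so f(x) = g(x) · h(x) with h(x) = x - 3. Hence g | f, i.e. f ∈ (g).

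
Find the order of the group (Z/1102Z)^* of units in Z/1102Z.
|(Z/1102Z)^*| = 504

(Z/1102Z)^* consists of the classes a with gcd(a, 1102) = 1, so its order is φ(1102). φ is multiplicative, with φ(p^e) = p^e − p^(e−1). Factorise 1102 = 2 · 19 · 29. Then
  φ(1102) = (2 − 1) · (19 − 1) · (29 − 1) = 1 · 18 · 28 = 504.
Thus |(Z/1102Z)^*| = 504.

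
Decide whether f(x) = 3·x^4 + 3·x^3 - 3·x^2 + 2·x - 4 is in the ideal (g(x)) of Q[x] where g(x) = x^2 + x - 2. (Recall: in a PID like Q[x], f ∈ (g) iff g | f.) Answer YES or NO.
NO

In Q[x] the ideal (g) consists of all multiples of g, so f ∈ (g) iff g | f, i.e. iff the remainder of f on division by g is 0. Divide f by g (g is monic, so eliminate the leading term of the running remainder at each step):
  leading term 3·x^4: subtract (3·x^2)·g(x) = 3·x^4 + 3·x^3 - 6·x^2, leaving 3·x^2 + 2·x - 4
  leading term 3·x^2: subtract (3)·g(x) = 3·x^2 + 3·x - 6, leaving 2 - x
The remainder r(x) = 2 - x ≠ 0 (and deg r < deg g), so g ∤ f, i.e. f ∉ (g).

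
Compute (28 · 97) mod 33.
10

Reduce the factors first: 97 ≡ 31 (mod 33), so 28 · 97 ≡ 28 · 31 (mod 33). 28 · 31 = 868. Dividing by 33: 868 = 26·33 + 10. So (28 · 97) mod 33 = 10.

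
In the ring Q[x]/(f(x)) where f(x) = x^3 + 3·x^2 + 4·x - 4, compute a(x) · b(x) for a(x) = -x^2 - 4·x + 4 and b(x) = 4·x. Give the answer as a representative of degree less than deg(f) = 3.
First multiply in Q[x] without reducing: a · b = -4·x^3 - 16·x^2 + 16·x. Now divide by f(x) = x^3 + 3·x^2 + 4·x - 4, eliminating the leading term at each step:
  leading term -4·x^3: subtract (-4)·f(x) = -4·x^3 - 12·x^2 - 16·x + 16, leaving -4·x^2 + 32·x - 16
The degree is now < 3, so this is the remainder. Hence a · b ≡ -4·x^2 + 32·x - 16 in Q[x]/(f).

Final answer: a · b ≡ -4·x^2 + 32·x - 16 (mod f(x))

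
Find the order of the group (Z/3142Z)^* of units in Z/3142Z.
(Z/3142Z)^* consists of the classes a with gcd(a, 3142) = 1, so its order is φ(3142). φ is multiplicative, with φ(p^e) = p^e − p^(e−1). Factorise 3142 = 2 · 1571. Then
  φ(3142) = (2 − 1) · (1571 − 1) = 1 · 1570 = 1570.
Thus |(Z/3142Z)^*| = 1570.

Final answer: |(Z/3142Z)^*| = 1570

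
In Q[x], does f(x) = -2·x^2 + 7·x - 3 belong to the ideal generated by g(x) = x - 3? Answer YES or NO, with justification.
In Q[x] the ideal (g) consists of all multiples of g, so f ∈ (g) iff g | f, i.e. iff the remainder of f on division by g is 0. Divide f by g (g is monic, so eliminate the leading term of the running remainder at each step):
  leading term -2·x^2: subtract (-2·x)·g(x) = -2·x^2 + 6·x, leaving x - 3
  leading term x: subtract (1)·g(x) = x - 3, leaving 0
The remainder is 0, so f(x) = g(x) · h(x) with h(x) = 1 - 2·x. Hence g | f, i.e. f ∈ (g).

Final answer: YES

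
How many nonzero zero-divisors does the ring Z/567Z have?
Z/567Z has 242 nonzero zero-divisors

In Z/567Z each nonzero element is either a unit (gcd with 567 is 1) or a zero-divisor (gcd > 1). The number of units is φ(567): factorise 567 = 3^4 · 7, so φ(567) = (3^4 − 3^3) · (7 − 1) = 54 · 6 = 324. The nonzero elements number 567 − 1 = 566. Hence the nonzero zero-divisors number 566 − 324 = 242.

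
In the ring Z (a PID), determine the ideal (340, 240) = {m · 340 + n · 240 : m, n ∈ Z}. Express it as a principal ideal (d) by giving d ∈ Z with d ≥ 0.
(340, 240) = (20); d = 20

In the PID Z, (a, b) is generated by gcd(a, b). Compute gcd(340, 240) with the extended Euclidean algorithm, tracking rows (r, s, t) with s·340 + t·240 = r:
  row A: (340, 1, 0)   [1·340 + 0·240 = 340]
  row B: (240, 0, 1)   [0·340 + 1·240 = 240]
  340 = 1·240 + 100   → row C = row A − 1·row B = (100, 1, −1)   [check: 1·340 − 1·240 = 100]
  240 = 2·100 + 40   → row D = row B − 2·row C = (40, −2, 3)   [check: −2·340 + 3·240 = 40]
  100 = 2·40 + 20   → row E = row C − 2·row D = (20, 5, −7)   [check: 5·340 − 7·240 = 20]
  40 = 2·20 + 0   → remainder 0, stop. gcd = 20 (last nonzero row E).
So gcd(340, 240) = 20, with Bézout identity 5·340 − 7·240 = 20. Containment (⊇): the Bézout identity exhibits 20 as an element of (340, 240), giving (20) ⊆ (340, 240). Containment (⊆): since 20 | 340 and 20 | 240 (340 = 20·17, 240 = 20·12), every Z-linear combination of 340 and 240 is divisible by 20, so (340, 240) ⊆ (20). Therefore (340, 240) = (20), d = 20.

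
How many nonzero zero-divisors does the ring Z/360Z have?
In Z/360Z each nonzero element is either a unit (gcd with 360 is 1) or a zero-divisor (gcd > 1). The number of units is φ(360): factorise 360 = 2^3 · 3^2 · 5, so φ(360) = (2^3 − 2^2) · (3^2 − 3^1) · (5 − 1) = 4 · 6 · 4 = 96. The nonzero elements number 360 − 1 = 359. Hence the nonzero zero-divisors number 359 − 96 = 263.

Final answer: Z/360Z has 263 nonzero zero-divisors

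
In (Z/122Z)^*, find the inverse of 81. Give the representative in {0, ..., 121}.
Apply the extended Euclidean algorithm to (122, 81), tracking rows (r, s, t) with s·122 + t·81 = r. Each division r_prev = q·r_cur + r_new produces the new row as (previous row) − q·(current row):
  row A: (122, 1, 0)   [1·122 + 0·81 = 122]
  row B: (81, 0, 1)   [0·122 + 1·81 = 81]
  122 = 1·81 + 41   → row C = row A − 1·row B = (41, 1, −1)   [check: 1·122 − 1·81 = 41]
  81 = 1·41 + 40   → row D = row B − 1·row C = (40, −1, 2)   [check: −1·122 + 2·81 = 40]
  41 = 1·40 + 1   → row E = row C − 1·row D = (1, 2, −3)   [check: 2·122 − 3·81 = 1]
  40 = 40·1 + 0   → remainder 0, stop. gcd = 1 (last nonzero row E).
The gcd is 1, so 81 is invertible mod 122. The last nonzero row gives 2·122 − 3·81 = 1, so t = −3. So 81^(−1) ≡ −3 ≡ 119 (mod 122). Verify: 81 · 119 = 9639 ≡ 1 (mod 122). ✓

Final answer: 81^(−1) ≡ 119 (mod 122)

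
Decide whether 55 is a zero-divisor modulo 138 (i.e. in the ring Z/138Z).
NO

gcd(55, 138) = 1, so 55 is a unit in Z/138Z (it has a multiplicative inverse). A unit cannot be a zero-divisor: if 55·b ≡ 0 then multiplying both sides by 55^(−1) gives b ≡ 0. So 55 is not a zero-divisor.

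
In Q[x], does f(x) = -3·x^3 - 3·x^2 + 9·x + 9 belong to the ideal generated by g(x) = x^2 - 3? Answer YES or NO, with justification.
In Q[x] the ideal (g) consists of all multiples of g, so f ∈ (g) iff g | f, i.e. iff the remainder of f on division by g is 0. Divide f by g (g is monic, so eliminate the leading term of the running remainder at each step):
  leading term -3·x^3: subtract (-3·x)·g(x) = -3·x^3 + 9·x, leaving 9 - 3·x^2
  leading term -3·x^2: subtract (-3)·g(x) = 9 - 3·x^2, leaving 0
The remainder is 0, so f(x) = g(x) · h(x) with h(x) = -3·x - 3. Hence g | f, i.e. f ∈ (g).

Final answer: YES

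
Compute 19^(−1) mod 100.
Apply the extended Euclidean algorithm to (100, 19), tracking rows (r, s, t) with s·100 + t·19 = r. Each division r_prev = q·r_cur + r_new produces the new row as (previous row) − q·(current row):
  row A: (100, 1, 0)   [1·100 + 0·19 = 100]
  row B: (19, 0, 1)   [0·100 + 1·19 = 19]
  100 = 5·19 + 5   → row C = row A − 5·row B = (5, 1, −5)   [check: 1·100 − 5·19 = 5]
  19 = 3·5 + 4   → row D = row B − 3·row C = (4, −3, 16)   [check: −3·100 + 16·19 = 4]
  5 = 1·4 + 1   → row E = row C − 1·row D = (1, 4, −21)   [check: 4·100 − 21·19 = 1]
  4 = 4·1 + 0   → remainder 0, stop. gcd = 1 (last nonzero row E).
The gcd is 1, so 19 is invertible mod 100. The last nonzero row gives 4·100 − 21·19 = 1, so t = −21. So 19^(−1) ≡ −21 ≡ 79 (mod 100). Verify: 19 · 79 = 1501 ≡ 1 (mod 100). ✓

Final answer: 19^(−1) ≡ 79 (mod 100)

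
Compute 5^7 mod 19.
Use repeated squaring. Binary(7) = 111. Walk through the bits of the exponent 7 left-to-right: at each bit after the leading one, square the running value, then multiply by 5 if the bit is 1 (always reducing mod 19):
  bit 1 = 1 (leading): start with 5.
  bit 2 = 1: square 5^2 = 25 ≡ 6; bit is 1, so multiply 6·5 = 30 ≡ 11 (mod 19).
  bit 3 = 1: square 11^2 = 121 ≡ 7; bit is 1, so multiply 7·5 = 35 ≡ 16 (mod 19).
Final value: 5^7 ≡ 16 (mod 19).

Final answer: 16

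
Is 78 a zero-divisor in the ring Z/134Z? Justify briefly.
YES

gcd(78, 134) = 2 > 1, so 78 is not a unit in Z/134Z. In Z/nZ every nonzero non-unit is a zero-divisor: explicitly, take b = 134/gcd = 67 ≠ 0 (mod 134); then 78·67 = 5226 = 39·134, i.e. 78·67 ≡ 0 (mod 134). So 78 is a zero-divisor.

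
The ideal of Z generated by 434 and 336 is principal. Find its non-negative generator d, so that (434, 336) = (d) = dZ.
(434, 336) = (14); d = 14

In the PID Z, (a, b) is generated by gcd(a, b). Compute gcd(434, 336) with the extended Euclidean algorithm, tracking rows (r, s, t) with s·434 + t·336 = r:
  row A: (434, 1, 0)   [1·434 + 0·336 = 434]
  row B: (336, 0, 1)   [0·434 + 1·336 = 336]
  434 = 1·336 + 98   → row C = row A − 1·row B = (98, 1, −1)   [check: 1·434 − 1·336 = 98]
  336 = 3·98 + 42   → row D = row B − 3·row C = (42, −3, 4)   [check: −3·434 + 4·336 = 42]
  98 = 2·42 + 14   → row E = row C − 2·row D = (14, 7, −9)   [check: 7·434 − 9·336 = 14]
  42 = 3·14 + 0   → remainder 0, stop. gcd = 14 (last nonzero row E).
So gcd(434, 336) = 14, with Bézout identity 7·434 − 9·336 = 14. Containment (⊇): the Bézout identity exhibits 14 as an element of (434, 336), giving (14) ⊆ (434, 336). Containment (⊆): since 14 | 434 and 14 | 336 (434 = 14·31, 336 = 14·24), every Z-linear combination of 434 and 336 is divisible by 14, so (434, 336) ⊆ (14). Therefore (434, 336) = (14), d = 14.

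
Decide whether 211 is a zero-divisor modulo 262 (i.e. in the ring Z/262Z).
NO

gcd(211, 262) = 1, so 211 is a unit in Z/262Z (it has a multiplicative inverse). A unit cannot be a zero-divisor: if 211·b ≡ 0 then multiplying both sides by 211^(−1) gives b ≡ 0. So 211 is not a zero-divisor.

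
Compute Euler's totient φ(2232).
φ is multiplicative, with φ(p^e) = p^e − p^(e−1). Factorise 2232 = 2^3 · 3^2 · 31. Then
  φ(2232) = (2^3 − 2^2) · (3^2 − 3^1) · (31 − 1) = 4 · 6 · 30 = 720.

Final answer: φ(2232) = 720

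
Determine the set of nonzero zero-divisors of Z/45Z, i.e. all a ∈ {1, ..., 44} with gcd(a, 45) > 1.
nonzero zero-divisors of Z/45Z = {3, 5, 6, 9, 10, 12, 15, 18, 20, 21, 24, 25, 27, 30, 33, 35, 36, 39, 40, 42}

An element a ∈ Z/45Z (with a ≠ 0) is a zero-divisor iff gcd(a, 45) > 1 (because a is a unit precisely when gcd(a, n) = 1, and in Z/nZ every nonzero, non-unit element is a zero-divisor). Scan a = 1, ..., 44 and keep those with gcd(a, 45) > 1:
  gcd(3, 45) = 3, gcd(5, 45) = 5, gcd(6, 45) = 3, gcd(9, 45) = 9, gcd(10, 45) = 5, gcd(12, 45) = 3, gcd(15, 45) = 15, gcd(18, 45) = 9, gcd(20, 45) = 5, gcd(21, 45) = 3, gcd(24, 45) = 3, gcd(25, 45) = 5, gcd(27, 45) = 9, gcd(30, 45) = 15, gcd(33, 45) = 3, gcd(35, 45) = 5, gcd(36, 45) = 9, gcd(39, 45) = 3, gcd(40, 45) = 5, gcd(42, 45) = 3.
All other a ∈ {1, ..., 44} have gcd(a, 45) = 1 and are units. So the nonzero zero-divisors are exactly the 20 values of a appearing in this scan.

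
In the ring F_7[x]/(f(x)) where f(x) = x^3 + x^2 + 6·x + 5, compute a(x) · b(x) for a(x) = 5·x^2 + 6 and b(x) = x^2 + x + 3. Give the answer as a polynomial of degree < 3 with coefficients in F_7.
a · b ≡ 5·x^2 + 2·x + 4 (mod f(x))

Multiply as integer polynomials: a · b = 5·x^4 + 5·x^3 + 21·x^2 + 6·x + 18. Reducing coefficients mod 7: a · b ≡ 5·x^4 + 5·x^3 + 6·x + 4. Now divide by f(x) = x^3 + x^2 + 6·x + 5 in F_7[x], eliminating the leading term at each step:
  leading term 5·x^4: subtract (5·x)·f(x) = 5·x^4 + 5·x^3 + 2·x^2 + 4·x, leaving 5·x^2 + 2·x + 4 (coefficients mod 7)
The degree is now < 3, so this is the remainder. Hence a · b ≡ 5·x^2 + 2·x + 4 in F_7[x]/(f).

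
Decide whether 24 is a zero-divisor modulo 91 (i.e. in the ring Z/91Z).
gcd(24, 91) = 1, so 24 is a unit in Z/91Z (it has a multiplicative inverse). A unit cannot be a zero-divisor: if 24·b ≡ 0 then multiplying both sides by 24^(−1) gives b ≡ 0. So 24 is not a zero-divisor.

Final answer: NO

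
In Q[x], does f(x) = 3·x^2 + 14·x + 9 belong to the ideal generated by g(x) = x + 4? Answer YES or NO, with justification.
NO

In Q[x] the ideal (g) consists of all multiples of g, so f ∈ (g) iff g | f, i.e. iff the remainder of f on division by g is 0. Divide f by g (g is monic, so eliminate the leading term of the running remainder at each step):
  leading term 3·x^2: subtract (3·x)·g(x) = 3·x^2 + 12·x, leaving 2·x + 9
  leading term 2·x: subtract (2)·g(x) = 2·x + 8, leaving 1
The remainder r(x) = 1 ≠ 0 (and deg r < deg g), so g ∤ f, i.e. f ∉ (g).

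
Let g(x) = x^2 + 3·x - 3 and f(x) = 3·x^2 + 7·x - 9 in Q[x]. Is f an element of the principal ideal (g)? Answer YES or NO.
In Q[x] the ideal (g) consists of all multiples of g, so f ∈ (g) iff g | f, i.e. iff the remainder of f on division by g is 0. Divide f by g (g is monic, so eliminate the leading term of the running remainder at each step):
  leading term 3·x^2: subtract (3)·g(x) = 3·x^2 + 9·x - 9, leaving -2·x
The remainder r(x) = -2·x ≠ 0 (and deg r < deg g), so g ∤ f, i.e. f ∉ (g).

Final answer: NO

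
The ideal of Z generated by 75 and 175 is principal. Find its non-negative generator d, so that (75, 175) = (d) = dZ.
In the PID Z, (a, b) is generated by gcd(a, b). Compute gcd(175, 75) with the extended Euclidean algorithm, tracking rows (r, s, t) with s·175 + t·75 = r:
  row A: (175, 1, 0)   [1·175 + 0·75 = 175]
  row B: (75, 0, 1)   [0·175 + 1·75 = 75]
  175 = 2·75 + 25   → row C = row A − 2·row B = (25, 1, −2)   [check: 1·175 − 2·75 = 25]
  75 = 3·25 + 0   → remainder 0, stop. gcd = 25 (last nonzero row C).
So gcd(75, 175) = 25, with Bézout identity 1·175 − 2·75 = 25. Containment (⊇): the Bézout identity exhibits 25 as an element of (75, 175), giving (25) ⊆ (75, 175). Containment (⊆): since 25 | 75 and 25 | 175 (75 = 25·3, 175 = 25·7), every Z-linear combination of 75 and 175 is divisible by 25, so (75, 175) ⊆ (25). Therefore (75, 175) = (25), d = 25.

Final answer: (75, 175) = (25); d = 25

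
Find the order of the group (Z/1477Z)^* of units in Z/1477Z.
|(Z/1477Z)^*| = 1260

(Z/1477Z)^* consists of the classes a with gcd(a, 1477) = 1, so its order is φ(1477). φ is multiplicative, with φ(p^e) = p^e − p^(e−1). Factorise 1477 = 7 · 211. Then
  φ(1477) = (7 − 1) · (211 − 1) = 6 · 210 = 1260.
Thus |(Z/1477Z)^*| = 1260.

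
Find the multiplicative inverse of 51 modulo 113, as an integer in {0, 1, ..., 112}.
51^(−1) ≡ 82 (mod 113)

Apply the extended Euclidean algorithm to (113, 51), tracking rows (r, s, t) with s·113 + t·51 = r. Each division r_prev = q·r_cur + r_new produces the new row as (previous row) − q·(current row):
  row A: (113, 1, 0)   [1·113 + 0·51 = 113]
  row B: (51, 0, 1)   [0·113 + 1·51 = 51]
  113 = 2·51 + 11   → row C = row A − 2·row B = (11, 1, −2)   [check: 1·113 − 2·51 = 11]
  51 = 4·11 + 7   → row D = row B − 4·row C = (7, −4, 9)   [check: −4·113 + 9·51 = 7]
  11 = 1·7 + 4   → row E = row C − 1·row D = (4, 5, −11)   [check: 5·113 − 11·51 = 4]
  7 = 1·4 + 3   → row F = row D − 1·row E = (3, −9, 20)   [check: −9·113 + 20·51 = 3]
  4 = 1·3 + 1   → row G = row E − 1·row F = (1, 14, −31)   [check: 14·113 − 31·51 = 1]
  3 = 3·1 + 0   → remainder 0, stop. gcd = 1 (last nonzero row G).
The gcd is 1, so 51 is invertible mod 113. The last nonzero row gives 14·113 − 31·51 = 1, so t = −31. So 51^(−1) ≡ −31 ≡ 82 (mod 113). Verify: 51 · 82 = 4182 ≡ 1 (mod 113). ✓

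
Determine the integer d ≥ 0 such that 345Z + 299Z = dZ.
(345, 299) = (23); d = 23

In the PID Z, (a, b) is generated by gcd(a, b). Compute gcd(345, 299) with the extended Euclidean algorithm, tracking rows (r, s, t) with s·345 + t·299 = r:
  row A: (345, 1, 0)   [1·345 + 0·299 = 345]
  row B: (299, 0, 1)   [0·345 + 1·299 = 299]
  345 = 1·299 + 46   → row C = row A − 1·row B = (46, 1, −1)   [check: 1·345 − 1·299 = 46]
  299 = 6·46 + 23   → row D = row B − 6·row C = (23, −6, 7)   [check: −6·345 + 7·299 = 23]
  46 = 2·23 + 0   → remainder 0, stop. gcd = 23 (last nonzero row D).
So gcd(345, 299) = 23, with Bézout identity −6·345 + 7·299 = 23. Containment (⊇): the Bézout identity exhibits 23 as an element of (345, 299), giving (23) ⊆ (345, 299). Containment (⊆): since 23 | 345 and 23 | 299 (345 = 23·15, 299 = 23·13), every Z-linear combination of 345 and 299 is divisible by 23, so (345, 299) ⊆ (23). Therefore (345, 299) = (23), d = 23.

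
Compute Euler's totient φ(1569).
φ(1569) = 1044

φ is multiplicative, with φ(p^e) = p^e − p^(e−1). Factorise 1569 = 3 · 523. Then
  φ(1569) = (3 − 1) · (523 − 1) = 2 · 522 = 1044.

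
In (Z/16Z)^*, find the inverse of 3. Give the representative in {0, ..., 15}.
3^(−1) ≡ 11 (mod 16)

Apply the extended Euclidean algorithm to (16, 3), tracking rows (r, s, t) with s·16 + t·3 = r. Each division r_prev = q·r_cur + r_new produces the new row as (previous row) − q·(current row):
  row A: (16, 1, 0)   [1·16 + 0·3 = 16]
  row B: (3, 0, 1)   [0·16 + 1·3 = 3]
  16 = 5·3 + 1   → row C = row A − 5·row B = (1, 1, −5)   [check: 1·16 − 5·3 = 1]
  3 = 3·1 + 0   → remainder 0, stop. gcd = 1 (last nonzero row C).
The gcd is 1, so 3 is invertible mod 16. The last nonzero row gives 1·16 − 5·3 = 1, so t = −5. So 3^(−1) ≡ −5 ≡ 11 (mod 16). Verify: 3 · 11 = 33 ≡ 1 (mod 16). ✓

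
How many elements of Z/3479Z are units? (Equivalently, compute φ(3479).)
An element a ∈ Z/3479Z is a unit iff gcd(a, 3479) = 1, so the number of units is φ(3479). φ is multiplicative, with φ(p^e) = p^e − p^(e−1). Factorise 3479 = 7^2 · 71. Then
  φ(3479) = (7^2 − 7^1) · (71 − 1) = 42 · 70 = 2940.

Final answer: Z/3479Z has φ(3479) = 2940 units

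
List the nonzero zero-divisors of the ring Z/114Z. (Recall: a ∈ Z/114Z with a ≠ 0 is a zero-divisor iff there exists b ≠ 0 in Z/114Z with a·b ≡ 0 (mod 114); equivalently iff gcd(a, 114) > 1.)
An element a ∈ Z/114Z (with a ≠ 0) is a zero-divisor iff gcd(a, 114) > 1 (because a is a unit precisely when gcd(a, n) = 1, and in Z/nZ every nonzero, non-unit element is a zero-divisor). Scan a = 1, ..., 113 and keep those with gcd(a, 114) > 1:
  gcd(2, 114) = 2, gcd(3, 114) = 3, gcd(4, 114) = 2, gcd(6, 114) = 6, gcd(8, 114) = 2, gcd(9, 114) = 3, gcd(10, 114) = 2, gcd(12, 114) = 6, gcd(14, 114) = 2, gcd(15, 114) = 3, gcd(16, 114) = 2, gcd(18, 114) = 6, gcd(19, 114) = 19, gcd(20, 114) = 2, gcd(21, 114) = 3, gcd(22, 114) = 2, gcd(24, 114) = 6, gcd(26, 114) = 2, gcd(27, 114) = 3, gcd(28, 114) = 2, gcd(30, 114) = 6, gcd(32, 114) = 2, gcd(33, 114) = 3, gcd(34, 114) = 2, gcd(36, 114) = 6, gcd(38, 114) = 38, gcd(39, 114) = 3, gcd(40, 114) = 2, gcd(42, 114) = 6, gcd(44, 114) = 2, gcd(45, 114) = 3, gcd(46, 114) = 2, gcd(48, 114) = 6, gcd(50, 114) = 2, gcd(51, 114) = 3, gcd(52, 114) = 2, gcd(54, 114) = 6, gcd(56, 114) = 2, gcd(57, 114) = 57, gcd(58, 114) = 2, gcd(60, 114) = 6, gcd(62, 114) = 2, gcd(63, 114) = 3, gcd(64, 114) = 2, gcd(66, 114) = 6, gcd(68, 114) = 2, gcd(69, 114) = 3, gcd(70, 114) = 2, gcd(72, 114) = 6, gcd(74, 114) = 2, gcd(75, 114) = 3, gcd(76, 114) = 38, gcd(78, 114) = 6, gcd(80, 114) = 2, gcd(81, 114) = 3, gcd(82, 114) = 2, gcd(84, 114) = 6, gcd(86, 114) = 2, gcd(87, 114) = 3, gcd(88, 114) = 2, gcd(90, 114) = 6, gcd(92, 114) = 2, gcd(93, 114) = 3, gcd(94, 114) = 2, gcd(95, 114) = 19, gcd(96, 114) = 6, gcd(98, 114) = 2, gcd(99, 114) = 3, gcd(100, 114) = 2, gcd(102, 114) = 6, gcd(104, 114) = 2, gcd(105, 114) = 3, gcd(106, 114) = 2, gcd(108, 114) = 6, gcd(110, 114) = 2, gcd(111, 114) = 3, gcd(112, 114) = 2.
All other a ∈ {1, ..., 113} have gcd(a, 114) = 1 and are units. So the nonzero zero-divisors are exactly the 77 values of a appearing in this scan.

Final answer: nonzero zero-divisors of Z/114Z = {2, 3, 4, 6, 8, 9, 10, 12, 14, 15, 16, 18, 19, 20, 21, 22, 24, 26, 27, 28, 30, 32, 33, 34, 36, 38, 39, 40, 42, 44, 45, 46, 48, 50, 51, 52, 54, 56, 57, 58, 60, 62, 63, 64, 66, 68, 69, 70, 72, 74, 75, 76, 78, 80, 81, 82, 84, 86, 87, 88, 90, 92, 93, 94, 95, 96, 98, 99, 100, 102, 104, 105, 106, 108, 110, 111, 112}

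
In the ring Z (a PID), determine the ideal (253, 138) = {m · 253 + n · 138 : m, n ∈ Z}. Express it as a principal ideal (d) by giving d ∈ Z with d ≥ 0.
In the PID Z, (a, b) is generated by gcd(a, b). Compute gcd(253, 138) with the extended Euclidean algorithm, tracking rows (r, s, t) with s·253 + t·138 = r:
  row A: (253, 1, 0)   [1·253 + 0·138 = 253]
  row B: (138, 0, 1)   [0·253 + 1·138 = 138]
  253 = 1·138 + 115   → row C = row A − 1·row B = (115, 1, −1)   [check: 1·253 − 1·138 = 115]
  138 = 1·115 + 23   → row D = row B − 1·row C = (23, −1, 2)   [check: −1·253 + 2·138 = 23]
  115 = 5·23 + 0   → remainder 0, stop. gcd = 23 (last nonzero row D).
So gcd(253, 138) = 23, with Bézout identity −1·253 + 2·138 = 23. Containment (⊇): the Bézout identity exhibits 23 as an element of (253, 138), giving (23) ⊆ (253, 138). Containment (⊆): since 23 | 253 and 23 | 138 (253 = 23·11, 138 = 23·6), every Z-linear combination of 253 and 138 is divisible by 23, so (253, 138) ⊆ (23). Therefore (253, 138) = (23), d = 23.

Final answer: (253, 138) = (23); d = 23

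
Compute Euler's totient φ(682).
φ(682) = 300

φ is multiplicative, with φ(p^e) = p^e − p^(e−1). Factorise 682 = 2 · 11 · 31. Then
  φ(682) = (2 − 1) · (11 − 1) · (31 − 1) = 1 · 10 · 30 = 300.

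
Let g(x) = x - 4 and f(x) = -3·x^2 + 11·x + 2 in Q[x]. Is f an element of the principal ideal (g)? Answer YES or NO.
In Q[x] the ideal (g) consists of all multiples of g, so f ∈ (g) iff g | f, i.e. iff the remainder of f on division by g is 0. Divide f by g (g is monic, so eliminate the leading term of the running remainder at each step):
  leading term -3·x^2: subtract (-3·x)·g(x) = -3·x^2 + 12·x, leaving 2 - x
  leading term -x: subtract (-1)·g(x) = 4 - x, leaving -2
The remainder r(x) = -2 ≠ 0 (and deg r < deg g), so g ∤ f, i.e. f ∉ (g).

Final answer: NO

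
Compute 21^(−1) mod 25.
21^(−1) ≡ 6 (mod 25)

Apply the extended Euclidean algorithm to (25, 21), tracking rows (r, s, t) with s·25 + t·21 = r. Each division r_prev = q·r_cur + r_new produces the new row as (previous row) − q·(current row):
  row A: (25, 1, 0)   [1·25 + 0·21 = 25]
  row B: (21, 0, 1)   [0·25 + 1·21 = 21]
  25 = 1·21 + 4   → row C = row A − 1·row B = (4, 1, −1)   [check: 1·25 − 1·21 = 4]
  21 = 5·4 + 1   → row D = row B − 5·row C = (1, −5, 6)   [check: −5·25 + 6·21 = 1]
  4 = 4·1 + 0   → remainder 0, stop. gcd = 1 (last nonzero row D).
The gcd is 1, so 21 is invertible mod 25. The last nonzero row gives −5·25 + 6·21 = 1, so t = 6. So 21^(−1) ≡ 6 (mod 25). Verify: 21 · 6 = 126 ≡ 1 (mod 25). ✓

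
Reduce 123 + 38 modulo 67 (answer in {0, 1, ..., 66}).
27

Reduce the summands first: 123 ≡ 56 (mod 67), so 123 + 38 ≡ 56 + 38 (mod 67). 56 + 38 = 94; 94 = 1·67 + 27, so (123 + 38) mod 67 = 27.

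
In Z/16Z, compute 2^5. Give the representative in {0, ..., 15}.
0

Use repeated squaring. Binary(5) = 101. Walk through the bits of the exponent 5 left-to-right: at each bit after the leading one, square the running value, then multiply by 2 if the bit is 1 (always reducing mod 16):
  bit 1 = 1 (leading): start with 2.
  bit 2 = 0: square 2^2 = 4 (mod 16).
  bit 3 = 1: square 4^2 = 16 ≡ 0; bit is 1, so multiply 0·2 = 0 (mod 16).
Final value: 2^5 ≡ 0 (mod 16).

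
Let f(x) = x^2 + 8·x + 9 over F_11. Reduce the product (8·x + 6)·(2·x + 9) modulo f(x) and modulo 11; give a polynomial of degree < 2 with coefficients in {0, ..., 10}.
a · b ≡ 9 (mod f(x))

Multiply as integer polynomials: a · b = 16·x^2 + 84·x + 54. Reducing coefficients mod 11: a · b ≡ 5·x^2 + 7·x + 10. Now divide by f(x) = x^2 + 8·x + 9 in F_11[x], eliminating the leading term at each step:
  leading term 5·x^2: subtract (5)·f(x) = 5·x^2 + 7·x + 1, leaving 9 (coefficients mod 11)
The degree is now < 2, so this is the remainder. Hence a · b ≡ 9 in F_11[x]/(f).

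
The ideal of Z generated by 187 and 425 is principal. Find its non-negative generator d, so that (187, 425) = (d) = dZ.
(187, 425) = (17); d = 17

In the PID Z, (a, b) is generated by gcd(a, b). Compute gcd(425, 187) with the extended Euclidean algorithm, tracking rows (r, s, t) with s·425 + t·187 = r:
  row A: (425, 1, 0)   [1·425 + 0·187 = 425]
  row B: (187, 0, 1)   [0·425 + 1·187 = 187]
  425 = 2·187 + 51   → row C = row A − 2·row B = (51, 1, −2)   [check: 1·425 − 2·187 = 51]
  187 = 3·51 + 34   → row D = row B − 3·row C = (34, −3, 7)   [check: −3·425 + 7·187 = 34]
  51 = 1·34 + 17   → row E = row C − 1·row D = (17, 4, −9)   [check: 4·425 − 9·187 = 17]
  34 = 2·17 + 0   → remainder 0, stop. gcd = 17 (last nonzero row E).
So gcd(187, 425) = 17, with Bézout identity 4·425 − 9·187 = 17. Containment (⊇): the Bézout identity exhibits 17 as an element of (187, 425), giving (17) ⊆ (187, 425). Containment (⊆): since 17 | 187 and 17 | 425 (187 = 17·11, 425 = 17·25), every Z-linear combination of 187 and 425 is divisible by 17, so (187, 425) ⊆ (17). Therefore (187, 425) = (17), d = 17.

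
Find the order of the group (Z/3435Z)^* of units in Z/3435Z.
(Z/3435Z)^* consists of the classes a with gcd(a, 3435) = 1, so its order is φ(3435). φ is multiplicative, with φ(p^e) = p^e − p^(e−1). Factorise 3435 = 3 · 5 · 229. Then
  φ(3435) = (3 − 1) · (5 − 1) · (229 − 1) = 2 · 4 · 228 = 1824.
Thus |(Z/3435Z)^*| = 1824.

Final answer: |(Z/3435Z)^*| = 1824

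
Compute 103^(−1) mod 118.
103^(−1) ≡ 55 (mod 118)

Apply the extended Euclidean algorithm to (118, 103), tracking rows (r, s, t) with s·118 + t·103 = r. Each division r_prev = q·r_cur + r_new produces the new row as (previous row) − q·(current row):
  row A: (118, 1, 0)   [1·118 + 0·103 = 118]
  row B: (103, 0, 1)   [0·118 + 1·103 = 103]
  118 = 1·103 + 15   → row C = row A − 1·row B = (15, 1, −1)   [check: 1·118 − 1·103 = 15]
  103 = 6·15 + 13   → row D = row B − 6·row C = (13, −6, 7)   [check: −6·118 + 7·103 = 13]
  15 = 1·13 + 2   → row E = row C − 1·row D = (2, 7, −8)   [check: 7·118 − 8·103 = 2]
  13 = 6·2 + 1   → row F = row D − 6·row E = (1, −48, 55)   [check: −48·118 + 55·103 = 1]
  2 = 2·1 + 0   → remainder 0, stop. gcd = 1 (last nonzero row F).
The gcd is 1, so 103 is invertible mod 118. The last nonzero row gives −48·118 + 55·103 = 1, so t = 55. So 103^(−1) ≡ 55 (mod 118). Verify: 103 · 55 = 5665 ≡ 1 (mod 118). ✓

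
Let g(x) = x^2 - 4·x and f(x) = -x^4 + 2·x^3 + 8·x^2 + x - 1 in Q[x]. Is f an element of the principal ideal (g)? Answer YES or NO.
NO

In Q[x] the ideal (g) consists of all multiples of g, so f ∈ (g) iff g | f, i.e. iff the remainder of f on division by g is 0. Divide f by g (g is monic, so eliminate the leading term of the running remainder at each step):
  leading term -x^4: subtract (-x^2)·g(x) = -x^4 + 4·x^3, leaving -2·x^3 + 8·x^2 + x - 1
  leading term -2·x^3: subtract (-2·x)·g(x) = -2·x^3 + 8·x^2, leaving x - 1
The remainder r(x) = x - 1 ≠ 0 (and deg r < deg g), so g ∤ f, i.e. f ∉ (g).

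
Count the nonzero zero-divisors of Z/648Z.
Z/648Z has 431 nonzero zero-divisors

In Z/648Z each nonzero element is either a unit (gcd with 648 is 1) or a zero-divisor (gcd > 1). The number of units is φ(648): factorise 648 = 2^3 · 3^4, so φ(648) = (2^3 − 2^2) · (3^4 − 3^3) = 4 · 54 = 216. The nonzero elements number 648 − 1 = 647. Hence the nonzero zero-divisors number 647 − 216 = 431.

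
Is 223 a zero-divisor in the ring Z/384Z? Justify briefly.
gcd(223, 384) = 1, so 223 is a unit in Z/384Z (it has a multiplicative inverse). A unit cannot be a zero-divisor: if 223·b ≡ 0 then multiplying both sides by 223^(−1) gives b ≡ 0. So 223 is not a zero-divisor.

Final answer: NO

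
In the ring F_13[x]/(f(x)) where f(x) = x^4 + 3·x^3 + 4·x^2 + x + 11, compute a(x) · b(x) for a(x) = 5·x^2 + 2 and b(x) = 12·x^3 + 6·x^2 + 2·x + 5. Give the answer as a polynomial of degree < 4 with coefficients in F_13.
a · b ≡ 10·x^3 + 5·x^2 + x + 9 (mod f(x))

Multiply as integer polynomials: a · b = 60·x^5 + 30·x^4 + 34·x^3 + 37·x^2 + 4·x + 10. Reducing coefficients mod 13: a · b ≡ 8·x^5 + 4·x^4 + 8·x^3 + 11·x^2 + 4·x + 10. Now divide by f(x) = x^4 + 3·x^3 + 4·x^2 + x + 11 in F_13[x], eliminating the leading term at each step:
  leading term 8·x^5: subtract (8·x)·f(x) = 8·x^5 + 11·x^4 + 6·x^3 + 8·x^2 + 10·x, leaving 6·x^4 + 2·x^3 + 3·x^2 + 7·x + 10 (coefficients mod 13)
  leading term 6·x^4: subtract (6)·f(x) = 6·x^4 + 5·x^3 + 11·x^2 + 6·x + 1, leaving 10·x^3 + 5·x^2 + x + 9 (coefficients mod 13)
The degree is now < 4, so this is the remainder. Hence a · b ≡ 10·x^3 + 5·x^2 + x + 9 in F_13[x]/(f).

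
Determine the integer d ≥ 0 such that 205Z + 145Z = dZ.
In the PID Z, (a, b) is generated by gcd(a, b). Compute gcd(205, 145) with the extended Euclidean algorithm, tracking rows (r, s, t) with s·205 + t·145 = r:
  row A: (205, 1, 0)   [1·205 + 0·145 = 205]
  row B: (145, 0, 1)   [0·205 + 1·145 = 145]
  205 = 1·145 + 60   → row C = row A − 1·row B = (60, 1, −1)   [check: 1·205 − 1·145 = 60]
  145 = 2·60 + 25   → row D = row B − 2·row C = (25, −2, 3)   [check: −2·205 + 3·145 = 25]
  60 = 2·25 + 10   → row E = row C − 2·row D = (10, 5, −7)   [check: 5·205 − 7·145 = 10]
  25 = 2·10 + 5   → row F = row D − 2·row E = (5, −12, 17)   [check: −12·205 + 17·145 = 5]
  10 = 2·5 + 0   → remainder 0, stop. gcd = 5 (last nonzero row F).
So gcd(205, 145) = 5, with Bézout identity −12·205 + 17·145 = 5. Containment (⊇): the Bézout identity exhibits 5 as an element of (205, 145), giving (5) ⊆ (205, 145). Containment (⊆): since 5 | 205 and 5 | 145 (205 = 5·41, 145 = 5·29), every Z-linear combination of 205 and 145 is divisible by 5, so (205, 145) ⊆ (5). Therefore (205, 145) = (5), d = 5.

Final answer: (205, 145) = (5); d = 5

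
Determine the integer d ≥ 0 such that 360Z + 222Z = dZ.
(360, 222) = (6); d = 6

In the PID Z, (a, b) is generated by gcd(a, b). Compute gcd(360, 222) with the extended Euclidean algorithm, tracking rows (r, s, t) with s·360 + t·222 = r:
  row A: (360, 1, 0)   [1·360 + 0·222 = 360]
  row B: (222, 0, 1)   [0·360 + 1·222 = 222]
  360 = 1·222 + 138   → row C = row A − 1·row B = (138, 1, −1)   [check: 1·360 − 1·222 = 138]
  222 = 1·138 + 84   → row D = row B − 1·row C = (84, −1, 2)   [check: −1·360 + 2·222 = 84]
  138 = 1·84 + 54   → row E = row C − 1·row D = (54, 2, −3)   [check: 2·360 − 3·222 = 54]
  84 = 1·54 + 30   → row F = row D − 1·row E = (30, −3, 5)   [check: −3·360 + 5·222 = 30]
  54 = 1·30 + 24   → row G = row E − 1·row F = (24, 5, −8)   [check: 5·360 − 8·222 = 24]
  30 = 1·24 + 6   → row H = row F − 1·row G = (6, −8, 13)   [check: −8·360 + 13·222 = 6]
  24 = 4·6 + 0   → remainder 0, stop. gcd = 6 (last nonzero row H).
So gcd(360, 222) = 6, with Bézout identity −8·360 + 13·222 = 6. Containment (⊇): the Bézout identity exhibits 6 as an element of (360, 222), giving (6) ⊆ (360, 222). Containment (⊆): since 6 | 360 and 6 | 222 (360 = 6·60, 222 = 6·37), every Z-linear combination of 360 and 222 is divisible by 6, so (360, 222) ⊆ (6). Therefore (360, 222) = (6), d = 6.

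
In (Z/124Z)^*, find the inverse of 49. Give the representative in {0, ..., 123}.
Apply the extended Euclidean algorithm to (124, 49), tracking rows (r, s, t) with s·124 + t·49 = r. Each division r_prev = q·r_cur + r_new produces the new row as (previous row) − q·(current row):
  row A: (124, 1, 0)   [1·124 + 0·49 = 124]
  row B: (49, 0, 1)   [0·124 + 1·49 = 49]
  124 = 2·49 + 26   → row C = row A − 2·row B = (26, 1, −2)   [check: 1·124 − 2·49 = 26]
  49 = 1·26 + 23   → row D = row B − 1·row C = (23, −1, 3)   [check: −1·124 + 3·49 = 23]
  26 = 1·23 + 3   → row E = row C − 1·row D = (3, 2, −5)   [check: 2·124 − 5·49 = 3]
  23 = 7·3 + 2   → row F = row D − 7·row E = (2, −15, 38)   [check: −15·124 + 38·49 = 2]
  3 = 1·2 + 1   → row G = row E − 1·row F = (1, 17, −43)   [check: 17·124 − 43·49 = 1]
  2 = 2·1 + 0   → remainder 0, stop. gcd = 1 (last nonzero row G).
The gcd is 1, so 49 is invertible mod 124. The last nonzero row gives 17·124 − 43·49 = 1, so t = −43. So 49^(−1) ≡ −43 ≡ 81 (mod 124). Verify: 49 · 81 = 3969 ≡ 1 (mod 124). ✓

Final answer: 49^(−1) ≡ 81 (mod 124)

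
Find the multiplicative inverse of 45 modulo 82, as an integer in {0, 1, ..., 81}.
45^(−1) ≡ 31 (mod 82)

Apply the extended Euclidean algorithm to (82, 45), tracking rows (r, s, t) with s·82 + t·45 = r. Each division r_prev = q·r_cur + r_new produces the new row as (previous row) − q·(current row):
  row A: (82, 1, 0)   [1·82 + 0·45 = 82]
  row B: (45, 0, 1)   [0·82 + 1·45 = 45]
  82 = 1·45 + 37   → row C = row A − 1·row B = (37, 1, −1)   [check: 1·82 − 1·45 = 37]
  45 = 1·37 + 8   → row D = row B − 1·row C = (8, −1, 2)   [check: −1·82 + 2·45 = 8]
  37 = 4·8 + 5   → row E = row C − 4·row D = (5, 5, −9)   [check: 5·82 − 9·45 = 5]
  8 = 1·5 + 3   → row F = row D − 1·row E = (3, −6, 11)   [check: −6·82 + 11·45 = 3]
  5 = 1·3 + 2   → row G = row E − 1·row F = (2, 11, −20)   [check: 11·82 − 20·45 = 2]
  3 = 1·2 + 1   → row H = row F − 1·row G = (1, −17, 31)   [check: −17·82 + 31·45 = 1]
  2 = 2·1 + 0   → remainder 0, stop. gcd = 1 (last nonzero row H).
The gcd is 1, so 45 is invertible mod 82. The last nonzero row gives −17·82 + 31·45 = 1, so t = 31. So 45^(−1) ≡ 31 (mod 82). Verify: 45 · 31 = 1395 ≡ 1 (mod 82). ✓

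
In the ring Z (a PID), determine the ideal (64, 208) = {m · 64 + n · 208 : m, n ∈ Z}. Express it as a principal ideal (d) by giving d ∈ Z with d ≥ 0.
(64, 208) = (16); d = 16

In the PID Z, (a, b) is generated by gcd(a, b). Compute gcd(208, 64) with the extended Euclidean algorithm, tracking rows (r, s, t) with s·208 + t·64 = r:
  row A: (208, 1, 0)   [1·208 + 0·64 = 208]
  row B: (64, 0, 1)   [0·208 + 1·64 = 64]
  208 = 3·64 + 16   → row C = row A − 3·row B = (16, 1, −3)   [check: 1·208 − 3·64 = 16]
  64 = 4·16 + 0   → remainder 0, stop. gcd = 16 (last nonzero row C).
So gcd(64, 208) = 16, with Bézout identity 1·208 − 3·64 = 16. Containment (⊇): the Bézout identity exhibits 16 as an element of (64, 208), giving (16) ⊆ (64, 208). Containment (⊆): since 16 | 64 and 16 | 208 (64 = 16·4, 208 = 16·13), every Z-linear combination of 64 and 208 is divisible by 16, so (64, 208) ⊆ (16). Therefore (64, 208) = (16), d = 16.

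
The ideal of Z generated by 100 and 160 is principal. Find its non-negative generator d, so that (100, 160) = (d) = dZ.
(100, 160) = (20); d = 20

In the PID Z, (a, b) is generated by gcd(a, b). Compute gcd(160, 100) with the extended Euclidean algorithm, tracking rows (r, s, t) with s·160 + t·100 = r:
  row A: (160, 1, 0)   [1·160 + 0·100 = 160]
  row B: (100, 0, 1)   [0·160 + 1·100 = 100]
  160 = 1·100 + 60   → row C = row A − 1·row B = (60, 1, −1)   [check: 1·160 − 1·100 = 60]
  100 = 1·60 + 40   → row D = row B − 1·row C = (40, −1, 2)   [check: −1·160 + 2·100 = 40]
  60 = 1·40 + 20   → row E = row C − 1·row D = (20, 2, −3)   [check: 2·160 − 3·100 = 20]
  40 = 2·20 + 0   → remainder 0, stop. gcd = 20 (last nonzero row E).
So gcd(100, 160) = 20, with Bézout identity 2·160 − 3·100 = 20. Containment (⊇): the Bézout identity exhibits 20 as an element of (100, 160), giving (20) ⊆ (100, 160). Containment (⊆): since 20 | 100 and 20 | 160 (100 = 20·5, 160 = 20·8), every Z-linear combination of 100 and 160 is divisible by 20, so (100, 160) ⊆ (20). Therefore (100, 160) = (20), d = 20.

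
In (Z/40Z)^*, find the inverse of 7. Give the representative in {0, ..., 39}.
Apply the extended Euclidean algorithm to (40, 7), tracking rows (r, s, t) with s·40 + t·7 = r. Each division r_prev = q·r_cur + r_new produces the new row as (previous row) − q·(current row):
  row A: (40, 1, 0)   [1·40 + 0·7 = 40]
  row B: (7, 0, 1)   [0·40 + 1·7 = 7]
  40 = 5·7 + 5   → row C = row A − 5·row B = (5, 1, −5)   [check: 1·40 − 5·7 = 5]
  7 = 1·5 + 2   → row D = row B − 1·row C = (2, −1, 6)   [check: −1·40 + 6·7 = 2]
  5 = 2·2 + 1   → row E = row C − 2·row D = (1, 3, −17)   [check: 3·40 − 17·7 = 1]
  2 = 2·1 + 0   → remainder 0, stop. gcd = 1 (last nonzero row E).
The gcd is 1, so 7 is invertible mod 40. The last nonzero row gives 3·40 − 17·7 = 1, so t = −17. So 7^(−1) ≡ −17 ≡ 23 (mod 40). Verify: 7 · 23 = 161 ≡ 1 (mod 40). ✓

Final answer: 7^(−1) ≡ 23 (mod 40)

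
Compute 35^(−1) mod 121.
35^(−1) ≡ 83 (mod 121)

Apply the extended Euclidean algorithm to (121, 35), tracking rows (r, s, t) with s·121 + t·35 = r. Each division r_prev = q·r_cur + r_new produces the new row as (previous row) − q·(current row):
  row A: (121, 1, 0)   [1·121 + 0·35 = 121]
  row B: (35, 0, 1)   [0·121 + 1·35 = 35]
  121 = 3·35 + 16   → row C = row A − 3·row B = (16, 1, −3)   [check: 1·121 − 3·35 = 16]
  35 = 2·16 + 3   → row D = row B − 2·row C = (3, −2, 7)   [check: −2·121 + 7·35 = 3]
  16 = 5·3 + 1   → row E = row C − 5·row D = (1, 11, −38)   [check: 11·121 − 38·35 = 1]
  3 = 3·1 + 0   → remainder 0, stop. gcd = 1 (last nonzero row E).
The gcd is 1, so 35 is invertible mod 121. The last nonzero row gives 11·121 − 38·35 = 1, so t = −38. So 35^(−1) ≡ −38 ≡ 83 (mod 121). Verify: 35 · 83 = 2905 ≡ 1 (mod 121). ✓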